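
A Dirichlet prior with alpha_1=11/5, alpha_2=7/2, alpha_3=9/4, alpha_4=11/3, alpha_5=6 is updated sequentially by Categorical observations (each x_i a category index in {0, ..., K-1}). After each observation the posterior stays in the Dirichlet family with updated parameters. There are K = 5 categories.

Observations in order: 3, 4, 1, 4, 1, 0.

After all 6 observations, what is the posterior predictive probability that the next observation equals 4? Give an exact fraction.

480/1417

obs 1: x=3 → posterior Dirichlet(11/5, 7/2, 9/4, 14/3, 6)
obs 2: x=4 → posterior Dirichlet(11/5, 7/2, 9/4, 14/3, 7)
obs 3: x=1 → posterior Dirichlet(11/5, 9/2, 9/4, 14/3, 7)
obs 4: x=4 → posterior Dirichlet(11/5, 9/2, 9/4, 14/3, 8)
obs 5: x=1 → posterior Dirichlet(11/5, 11/2, 9/4, 14/3, 8)
obs 6: x=0 → posterior Dirichlet(16/5, 11/2, 9/4, 14/3, 8)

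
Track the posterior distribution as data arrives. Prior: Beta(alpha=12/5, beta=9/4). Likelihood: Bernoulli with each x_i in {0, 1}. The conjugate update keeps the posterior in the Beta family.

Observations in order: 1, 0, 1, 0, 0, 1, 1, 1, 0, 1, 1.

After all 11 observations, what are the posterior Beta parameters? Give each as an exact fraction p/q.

alpha=47/5, beta=25/4

obs 1: x=1 → posterior Beta(17/5, 9/4)
obs 2: x=0 → posterior Beta(17/5, 13/4)
obs 3: x=1 → posterior Beta(22/5, 13/4)
obs 4: x=0 → posterior Beta(22/5, 17/4)
obs 5: x=0 → posterior Beta(22/5, 21/4)
obs 6: x=1 → posterior Beta(27/5, 21/4)
obs 7: x=1 → posterior Beta(32/5, 21/4)
obs 8: x=1 → posterior Beta(37/5, 21/4)
obs 9: x=0 → posterior Beta(37/5, 25/4)
obs 10: x=1 → posterior Beta(42/5, 25/4)
obs 11: x=1 → posterior Beta(47/5, 25/4)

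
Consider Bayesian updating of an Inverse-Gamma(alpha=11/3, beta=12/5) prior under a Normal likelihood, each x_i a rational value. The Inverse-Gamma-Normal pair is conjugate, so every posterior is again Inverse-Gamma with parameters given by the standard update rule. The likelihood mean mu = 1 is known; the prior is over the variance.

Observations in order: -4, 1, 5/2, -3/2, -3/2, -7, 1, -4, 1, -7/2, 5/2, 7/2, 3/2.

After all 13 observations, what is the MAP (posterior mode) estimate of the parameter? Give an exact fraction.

obs 1: x=-4 → posterior Inverse-Gamma(25/6, 149/10)
obs 2: x=1 → posterior Inverse-Gamma(14/3, 149/10)
obs 3: x=5/2 → posterior Inverse-Gamma(31/6, 641/40)
obs 4: x=-3/2 → posterior Inverse-Gamma(17/3, 383/20)
obs 5: x=-3/2 → posterior Inverse-Gamma(37/6, 891/40)
obs 6: x=-7 → posterior Inverse-Gamma(20/3, 2171/40)
obs 7: x=1 → posterior Inverse-Gamma(43/6, 2171/40)
obs 8: x=-4 → posterior Inverse-Gamma(23/3, 2671/40)
obs 9: x=1 → posterior Inverse-Gamma(49/6, 2671/40)
obs 10: x=-7/2 → posterior Inverse-Gamma(26/3, 769/10)
obs 11: x=5/2 → posterior Inverse-Gamma(55/6, 3121/40)
obs 12: x=7/2 → posterior Inverse-Gamma(29/3, 1623/20)
obs 13: x=3/2 → posterior Inverse-Gamma(61/6, 3251/40)

9753/1340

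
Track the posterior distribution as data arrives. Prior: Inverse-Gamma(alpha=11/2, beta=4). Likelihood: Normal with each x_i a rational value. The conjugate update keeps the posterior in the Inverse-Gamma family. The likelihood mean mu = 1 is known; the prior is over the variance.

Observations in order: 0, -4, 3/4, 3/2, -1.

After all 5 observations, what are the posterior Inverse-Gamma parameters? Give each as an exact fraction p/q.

alpha=8, beta=613/32

obs 1: x=0 → posterior Inverse-Gamma(6, 9/2)
obs 2: x=-4 → posterior Inverse-Gamma(13/2, 17)
obs 3: x=3/4 → posterior Inverse-Gamma(7, 545/32)
obs 4: x=3/2 → posterior Inverse-Gamma(15/2, 549/32)
obs 5: x=-1 → posterior Inverse-Gamma(8, 613/32)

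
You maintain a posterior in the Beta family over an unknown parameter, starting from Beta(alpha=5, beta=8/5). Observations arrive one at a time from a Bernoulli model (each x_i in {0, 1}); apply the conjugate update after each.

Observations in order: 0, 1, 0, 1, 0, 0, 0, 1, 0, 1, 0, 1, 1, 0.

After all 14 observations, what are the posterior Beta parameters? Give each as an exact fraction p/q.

alpha=11, beta=48/5

obs 1: x=0 → posterior Beta(5, 13/5)
obs 2: x=1 → posterior Beta(6, 13/5)
obs 3: x=0 → posterior Beta(6, 18/5)
obs 4: x=1 → posterior Beta(7, 18/5)
obs 5: x=0 → posterior Beta(7, 23/5)
obs 6: x=0 → posterior Beta(7, 28/5)
obs 7: x=0 → posterior Beta(7, 33/5)
obs 8: x=1 → posterior Beta(8, 33/5)
obs 9: x=0 → posterior Beta(8, 38/5)
obs 10: x=1 → posterior Beta(9, 38/5)
obs 11: x=0 → posterior Beta(9, 43/5)
obs 12: x=1 → posterior Beta(10, 43/5)
obs 13: x=1 → posterior Beta(11, 43/5)
obs 14: x=0 → posterior Beta(11, 48/5)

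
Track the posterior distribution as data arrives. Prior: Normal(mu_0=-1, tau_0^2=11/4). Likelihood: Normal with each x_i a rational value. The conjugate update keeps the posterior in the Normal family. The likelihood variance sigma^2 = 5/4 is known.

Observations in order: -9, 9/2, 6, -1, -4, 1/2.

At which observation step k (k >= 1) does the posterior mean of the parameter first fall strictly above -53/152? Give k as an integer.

k = 3

obs 1: x=-9 → posterior Normal(-13/2, 55/64)
obs 2: x=9/2 → posterior Normal(-109/54, 55/108)
obs 3: x=6 → posterior Normal(23/76, 55/152)
obs 4: x=-1 → posterior Normal(1/98, 55/196)
obs 5: x=-4 → posterior Normal(-29/40, 11/48)
obs 6: x=1/2 → posterior Normal(-38/71, 55/284)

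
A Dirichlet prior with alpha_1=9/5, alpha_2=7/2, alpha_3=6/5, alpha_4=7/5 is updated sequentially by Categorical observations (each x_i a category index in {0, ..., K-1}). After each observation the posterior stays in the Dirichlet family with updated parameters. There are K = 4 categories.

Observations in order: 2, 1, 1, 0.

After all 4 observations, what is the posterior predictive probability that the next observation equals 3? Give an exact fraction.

2/17

obs 1: x=2 → posterior Dirichlet(9/5, 7/2, 11/5, 7/5)
obs 2: x=1 → posterior Dirichlet(9/5, 9/2, 11/5, 7/5)
obs 3: x=1 → posterior Dirichlet(9/5, 11/2, 11/5, 7/5)
obs 4: x=0 → posterior Dirichlet(14/5, 11/2, 11/5, 7/5)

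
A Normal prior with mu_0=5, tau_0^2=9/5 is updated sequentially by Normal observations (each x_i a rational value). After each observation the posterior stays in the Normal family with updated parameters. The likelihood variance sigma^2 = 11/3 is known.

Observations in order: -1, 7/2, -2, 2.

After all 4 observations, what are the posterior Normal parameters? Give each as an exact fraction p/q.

obs 1: x=-1 → posterior Normal(124/41, 99/82)
obs 2: x=7/2 → posterior Normal(685/218, 99/109)
obs 3: x=-2 → posterior Normal(577/272, 99/136)
obs 4: x=2 → posterior Normal(685/326, 99/163)

mu_0=685/326, tau_0^2=99/163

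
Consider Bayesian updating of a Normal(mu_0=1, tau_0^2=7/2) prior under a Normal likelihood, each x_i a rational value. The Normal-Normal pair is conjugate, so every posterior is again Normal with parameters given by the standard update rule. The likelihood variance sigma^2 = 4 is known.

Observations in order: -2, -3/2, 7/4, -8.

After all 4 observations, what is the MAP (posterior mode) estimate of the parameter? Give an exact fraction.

obs 1: x=-2 → posterior Normal(-2/5, 28/15)
obs 2: x=-3/2 → posterior Normal(-3/4, 14/11)
obs 3: x=7/4 → posterior Normal(-17/116, 28/29)
obs 4: x=-8 → posterior Normal(-241/144, 7/9)

-241/144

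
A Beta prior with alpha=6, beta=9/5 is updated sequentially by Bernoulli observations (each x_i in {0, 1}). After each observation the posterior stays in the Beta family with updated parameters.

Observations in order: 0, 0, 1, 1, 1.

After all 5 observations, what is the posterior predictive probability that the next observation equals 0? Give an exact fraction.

19/64

obs 1: x=0 → posterior Beta(6, 14/5)
obs 2: x=0 → posterior Beta(6, 19/5)
obs 3: x=1 → posterior Beta(7, 19/5)
obs 4: x=1 → posterior Beta(8, 19/5)
obs 5: x=1 → posterior Beta(9, 19/5)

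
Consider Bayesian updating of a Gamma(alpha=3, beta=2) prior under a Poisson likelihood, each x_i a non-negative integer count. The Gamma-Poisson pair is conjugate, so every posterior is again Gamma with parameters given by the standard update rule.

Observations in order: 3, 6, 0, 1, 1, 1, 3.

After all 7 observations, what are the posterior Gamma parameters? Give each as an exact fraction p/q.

alpha=18, beta=9

obs 1: x=3 → posterior Gamma(6, 3)
obs 2: x=6 → posterior Gamma(12, 4)
obs 3: x=0 → posterior Gamma(12, 5)
obs 4: x=1 → posterior Gamma(13, 6)
obs 5: x=1 → posterior Gamma(14, 7)
obs 6: x=1 → posterior Gamma(15, 8)
obs 7: x=3 → posterior Gamma(18, 9)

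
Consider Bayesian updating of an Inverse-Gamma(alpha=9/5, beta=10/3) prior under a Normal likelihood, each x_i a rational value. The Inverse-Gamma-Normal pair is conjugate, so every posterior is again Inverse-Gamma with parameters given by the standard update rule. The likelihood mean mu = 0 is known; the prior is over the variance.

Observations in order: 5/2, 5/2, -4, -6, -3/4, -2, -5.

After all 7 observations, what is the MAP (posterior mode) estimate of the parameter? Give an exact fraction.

24175/3024

obs 1: x=5/2 → posterior Inverse-Gamma(23/10, 155/24)
obs 2: x=5/2 → posterior Inverse-Gamma(14/5, 115/12)
obs 3: x=-4 → posterior Inverse-Gamma(33/10, 211/12)
obs 4: x=-6 → posterior Inverse-Gamma(19/5, 427/12)
obs 5: x=-3/4 → posterior Inverse-Gamma(43/10, 3443/96)
obs 6: x=-2 → posterior Inverse-Gamma(24/5, 3635/96)
obs 7: x=-5 → posterior Inverse-Gamma(53/10, 4835/96)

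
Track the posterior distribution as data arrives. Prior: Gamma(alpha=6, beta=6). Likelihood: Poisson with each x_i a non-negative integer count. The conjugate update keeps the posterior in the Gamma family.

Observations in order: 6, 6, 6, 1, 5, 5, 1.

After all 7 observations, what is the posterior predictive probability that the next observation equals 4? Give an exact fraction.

obs 1: x=6 → posterior Gamma(12, 7)
obs 2: x=6 → posterior Gamma(18, 8)
obs 3: x=6 → posterior Gamma(24, 9)
obs 4: x=1 → posterior Gamma(25, 10)
obs 5: x=5 → posterior Gamma(30, 11)
obs 6: x=5 → posterior Gamma(35, 12)
obs 7: x=1 → posterior Gamma(36, 13)

1040164122180623786253349746398160751231632891/7000376965910699630056503868178506524997451776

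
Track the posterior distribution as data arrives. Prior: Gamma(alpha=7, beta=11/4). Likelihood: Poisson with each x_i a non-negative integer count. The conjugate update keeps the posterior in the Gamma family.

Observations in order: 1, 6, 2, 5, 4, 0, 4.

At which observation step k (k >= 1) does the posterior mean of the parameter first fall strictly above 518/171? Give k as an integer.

k = 4

obs 1: x=1 → posterior Gamma(8, 15/4)
obs 2: x=6 → posterior Gamma(14, 19/4)
obs 3: x=2 → posterior Gamma(16, 23/4)
obs 4: x=5 → posterior Gamma(21, 27/4)
obs 5: x=4 → posterior Gamma(25, 31/4)
obs 6: x=0 → posterior Gamma(25, 35/4)
obs 7: x=4 → posterior Gamma(29, 39/4)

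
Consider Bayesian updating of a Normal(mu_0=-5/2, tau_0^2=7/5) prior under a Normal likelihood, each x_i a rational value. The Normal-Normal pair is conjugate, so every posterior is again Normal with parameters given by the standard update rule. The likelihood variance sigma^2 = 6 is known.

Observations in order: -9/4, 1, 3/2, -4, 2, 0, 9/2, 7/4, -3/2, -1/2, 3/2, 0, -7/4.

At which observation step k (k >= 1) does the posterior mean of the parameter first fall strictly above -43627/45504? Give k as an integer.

k = 7

obs 1: x=-9/4 → posterior Normal(-363/148, 42/37)
obs 2: x=1 → posterior Normal(-335/176, 21/22)
obs 3: x=3/2 → posterior Normal(-293/204, 14/17)
obs 4: x=-4 → posterior Normal(-405/232, 21/29)
obs 5: x=2 → posterior Normal(-349/260, 42/65)
obs 6: x=0 → posterior Normal(-349/288, 7/12)
obs 7: x=9/2 → posterior Normal(-223/316, 42/79)
obs 8: x=7/4 → posterior Normal(-87/172, 21/43)
obs 9: x=-3/2 → posterior Normal(-18/31, 14/31)
obs 10: x=-1/2 → posterior Normal(-23/40, 21/50)
obs 11: x=3/2 → posterior Normal(-47/107, 42/107)
obs 12: x=0 → posterior Normal(-47/114, 7/19)
obs 13: x=-7/4 → posterior Normal(-237/484, 42/121)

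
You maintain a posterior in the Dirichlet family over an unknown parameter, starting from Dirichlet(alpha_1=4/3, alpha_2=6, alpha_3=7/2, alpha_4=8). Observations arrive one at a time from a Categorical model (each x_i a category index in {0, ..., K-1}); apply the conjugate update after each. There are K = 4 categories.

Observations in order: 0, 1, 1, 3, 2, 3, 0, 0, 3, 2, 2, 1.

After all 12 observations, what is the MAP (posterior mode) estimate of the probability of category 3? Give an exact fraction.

obs 1: x=0 → posterior Dirichlet(7/3, 6, 7/2, 8)
obs 2: x=1 → posterior Dirichlet(7/3, 7, 7/2, 8)
obs 3: x=1 → posterior Dirichlet(7/3, 8, 7/2, 8)
obs 4: x=3 → posterior Dirichlet(7/3, 8, 7/2, 9)
obs 5: x=2 → posterior Dirichlet(7/3, 8, 9/2, 9)
obs 6: x=3 → posterior Dirichlet(7/3, 8, 9/2, 10)
obs 7: x=0 → posterior Dirichlet(10/3, 8, 9/2, 10)
obs 8: x=0 → posterior Dirichlet(13/3, 8, 9/2, 10)
obs 9: x=3 → posterior Dirichlet(13/3, 8, 9/2, 11)
obs 10: x=2 → posterior Dirichlet(13/3, 8, 11/2, 11)
obs 11: x=2 → posterior Dirichlet(13/3, 8, 13/2, 11)
obs 12: x=1 → posterior Dirichlet(13/3, 9, 13/2, 11)

60/161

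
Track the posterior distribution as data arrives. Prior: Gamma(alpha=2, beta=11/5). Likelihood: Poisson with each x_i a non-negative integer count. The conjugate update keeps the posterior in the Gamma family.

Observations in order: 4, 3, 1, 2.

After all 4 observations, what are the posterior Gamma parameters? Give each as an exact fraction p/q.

obs 1: x=4 → posterior Gamma(6, 16/5)
obs 2: x=3 → posterior Gamma(9, 21/5)
obs 3: x=1 → posterior Gamma(10, 26/5)
obs 4: x=2 → posterior Gamma(12, 31/5)

alpha=12, beta=31/5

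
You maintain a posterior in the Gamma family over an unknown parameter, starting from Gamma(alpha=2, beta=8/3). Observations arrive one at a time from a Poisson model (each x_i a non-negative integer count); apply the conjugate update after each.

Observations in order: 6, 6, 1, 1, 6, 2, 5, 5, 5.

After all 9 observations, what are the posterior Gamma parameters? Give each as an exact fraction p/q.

obs 1: x=6 → posterior Gamma(8, 11/3)
obs 2: x=6 → posterior Gamma(14, 14/3)
obs 3: x=1 → posterior Gamma(15, 17/3)
obs 4: x=1 → posterior Gamma(16, 20/3)
obs 5: x=6 → posterior Gamma(22, 23/3)
obs 6: x=2 → posterior Gamma(24, 26/3)
obs 7: x=5 → posterior Gamma(29, 29/3)
obs 8: x=5 → posterior Gamma(34, 32/3)
obs 9: x=5 → posterior Gamma(39, 35/3)

alpha=39, beta=35/3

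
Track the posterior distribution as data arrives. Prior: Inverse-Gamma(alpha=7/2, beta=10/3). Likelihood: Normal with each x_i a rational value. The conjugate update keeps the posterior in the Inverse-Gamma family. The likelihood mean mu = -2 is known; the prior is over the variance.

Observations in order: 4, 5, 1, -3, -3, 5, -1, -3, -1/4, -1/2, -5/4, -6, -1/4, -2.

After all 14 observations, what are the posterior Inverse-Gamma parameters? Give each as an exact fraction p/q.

alpha=21/2, beta=8573/96

obs 1: x=4 → posterior Inverse-Gamma(4, 64/3)
obs 2: x=5 → posterior Inverse-Gamma(9/2, 275/6)
obs 3: x=1 → posterior Inverse-Gamma(5, 151/3)
obs 4: x=-3 → posterior Inverse-Gamma(11/2, 305/6)
obs 5: x=-3 → posterior Inverse-Gamma(6, 154/3)
obs 6: x=5 → posterior Inverse-Gamma(13/2, 455/6)
obs 7: x=-1 → posterior Inverse-Gamma(7, 229/3)
obs 8: x=-3 → posterior Inverse-Gamma(15/2, 461/6)
obs 9: x=-1/4 → posterior Inverse-Gamma(8, 7523/96)
obs 10: x=-1/2 → posterior Inverse-Gamma(17/2, 7631/96)
obs 11: x=-5/4 → posterior Inverse-Gamma(9, 3829/48)
obs 12: x=-6 → posterior Inverse-Gamma(19/2, 4213/48)
obs 13: x=-1/4 → posterior Inverse-Gamma(10, 8573/96)
obs 14: x=-2 → posterior Inverse-Gamma(21/2, 8573/96)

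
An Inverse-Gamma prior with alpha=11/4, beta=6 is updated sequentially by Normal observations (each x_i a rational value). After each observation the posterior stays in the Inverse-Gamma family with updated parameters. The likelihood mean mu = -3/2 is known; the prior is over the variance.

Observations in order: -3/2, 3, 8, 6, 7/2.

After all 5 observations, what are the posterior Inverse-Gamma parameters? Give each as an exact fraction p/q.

obs 1: x=-3/2 → posterior Inverse-Gamma(13/4, 6)
obs 2: x=3 → posterior Inverse-Gamma(15/4, 129/8)
obs 3: x=8 → posterior Inverse-Gamma(17/4, 245/4)
obs 4: x=6 → posterior Inverse-Gamma(19/4, 715/8)
obs 5: x=7/2 → posterior Inverse-Gamma(21/4, 815/8)

alpha=21/4, beta=815/8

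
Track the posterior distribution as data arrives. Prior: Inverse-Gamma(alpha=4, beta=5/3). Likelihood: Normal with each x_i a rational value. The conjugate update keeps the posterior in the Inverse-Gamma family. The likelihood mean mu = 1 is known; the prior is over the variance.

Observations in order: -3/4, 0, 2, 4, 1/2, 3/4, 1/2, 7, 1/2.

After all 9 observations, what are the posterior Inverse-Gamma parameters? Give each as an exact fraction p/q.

alpha=17/2, beta=1301/48

obs 1: x=-3/4 → posterior Inverse-Gamma(9/2, 307/96)
obs 2: x=0 → posterior Inverse-Gamma(5, 355/96)
obs 3: x=2 → posterior Inverse-Gamma(11/2, 403/96)
obs 4: x=4 → posterior Inverse-Gamma(6, 835/96)
obs 5: x=1/2 → posterior Inverse-Gamma(13/2, 847/96)
obs 6: x=3/4 → posterior Inverse-Gamma(7, 425/48)
obs 7: x=1/2 → posterior Inverse-Gamma(15/2, 431/48)
obs 8: x=7 → posterior Inverse-Gamma(8, 1295/48)
obs 9: x=1/2 → posterior Inverse-Gamma(17/2, 1301/48)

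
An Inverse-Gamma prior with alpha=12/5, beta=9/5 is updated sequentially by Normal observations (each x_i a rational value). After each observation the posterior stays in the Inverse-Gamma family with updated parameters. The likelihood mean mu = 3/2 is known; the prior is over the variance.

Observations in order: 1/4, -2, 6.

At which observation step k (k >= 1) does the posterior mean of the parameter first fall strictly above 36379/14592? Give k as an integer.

k = 2

obs 1: x=1/4 → posterior Inverse-Gamma(29/10, 413/160)
obs 2: x=-2 → posterior Inverse-Gamma(17/5, 1393/160)
obs 3: x=6 → posterior Inverse-Gamma(39/10, 3013/160)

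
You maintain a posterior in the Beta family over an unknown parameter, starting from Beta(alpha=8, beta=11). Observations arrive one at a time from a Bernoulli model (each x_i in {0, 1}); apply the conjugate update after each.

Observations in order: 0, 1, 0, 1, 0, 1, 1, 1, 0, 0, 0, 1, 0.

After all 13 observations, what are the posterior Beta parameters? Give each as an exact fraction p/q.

alpha=14, beta=18

obs 1: x=0 → posterior Beta(8, 12)
obs 2: x=1 → posterior Beta(9, 12)
obs 3: x=0 → posterior Beta(9, 13)
obs 4: x=1 → posterior Beta(10, 13)
obs 5: x=0 → posterior Beta(10, 14)
obs 6: x=1 → posterior Beta(11, 14)
obs 7: x=1 → posterior Beta(12, 14)
obs 8: x=1 → posterior Beta(13, 14)
obs 9: x=0 → posterior Beta(13, 15)
obs 10: x=0 → posterior Beta(13, 16)
obs 11: x=0 → posterior Beta(13, 17)
obs 12: x=1 → posterior Beta(14, 17)
obs 13: x=0 → posterior Beta(14, 18)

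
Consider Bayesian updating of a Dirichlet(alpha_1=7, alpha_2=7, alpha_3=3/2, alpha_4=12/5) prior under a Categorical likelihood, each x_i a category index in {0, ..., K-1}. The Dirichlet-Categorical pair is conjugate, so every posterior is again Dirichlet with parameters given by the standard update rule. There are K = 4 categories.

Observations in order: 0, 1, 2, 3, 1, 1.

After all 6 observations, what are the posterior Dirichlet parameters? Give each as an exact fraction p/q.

obs 1: x=0 → posterior Dirichlet(8, 7, 3/2, 12/5)
obs 2: x=1 → posterior Dirichlet(8, 8, 3/2, 12/5)
obs 3: x=2 → posterior Dirichlet(8, 8, 5/2, 12/5)
obs 4: x=3 → posterior Dirichlet(8, 8, 5/2, 17/5)
obs 5: x=1 → posterior Dirichlet(8, 9, 5/2, 17/5)
obs 6: x=1 → posterior Dirichlet(8, 10, 5/2, 17/5)

alpha_1=8, alpha_2=10, alpha_3=5/2, alpha_4=17/5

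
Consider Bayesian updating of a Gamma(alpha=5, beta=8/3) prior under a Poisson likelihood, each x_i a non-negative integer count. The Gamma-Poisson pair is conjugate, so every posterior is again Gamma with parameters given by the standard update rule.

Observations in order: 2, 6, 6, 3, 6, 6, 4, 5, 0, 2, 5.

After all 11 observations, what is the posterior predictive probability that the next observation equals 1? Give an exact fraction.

32677896986864158503411900520938134907411028497955708616625065659133894628627150075/327383287251348987737729392935741524212295717773550586249434188602846567456437174272

obs 1: x=2 → posterior Gamma(7, 11/3)
obs 2: x=6 → posterior Gamma(13, 14/3)
obs 3: x=6 → posterior Gamma(19, 17/3)
obs 4: x=3 → posterior Gamma(22, 20/3)
obs 5: x=6 → posterior Gamma(28, 23/3)
obs 6: x=6 → posterior Gamma(34, 26/3)
obs 7: x=4 → posterior Gamma(38, 29/3)
obs 8: x=5 → posterior Gamma(43, 32/3)
obs 9: x=0 → posterior Gamma(43, 35/3)
obs 10: x=2 → posterior Gamma(45, 38/3)
obs 11: x=5 → posterior Gamma(50, 41/3)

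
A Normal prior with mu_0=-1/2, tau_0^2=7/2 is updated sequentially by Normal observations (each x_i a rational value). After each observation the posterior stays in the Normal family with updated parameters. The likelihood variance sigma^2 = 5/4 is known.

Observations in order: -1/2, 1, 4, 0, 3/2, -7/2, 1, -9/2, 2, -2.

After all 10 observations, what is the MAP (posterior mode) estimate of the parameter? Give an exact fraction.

-33/290

obs 1: x=-1/2 → posterior Normal(-1/2, 35/38)
obs 2: x=1 → posterior Normal(3/22, 35/66)
obs 3: x=4 → posterior Normal(121/94, 35/94)
obs 4: x=0 → posterior Normal(121/122, 35/122)
obs 5: x=3/2 → posterior Normal(163/150, 7/30)
obs 6: x=-7/2 → posterior Normal(65/178, 35/178)
obs 7: x=1 → posterior Normal(93/206, 35/206)
obs 8: x=-9/2 → posterior Normal(-11/78, 35/234)
obs 9: x=2 → posterior Normal(23/262, 35/262)
obs 10: x=-2 → posterior Normal(-33/290, 7/58)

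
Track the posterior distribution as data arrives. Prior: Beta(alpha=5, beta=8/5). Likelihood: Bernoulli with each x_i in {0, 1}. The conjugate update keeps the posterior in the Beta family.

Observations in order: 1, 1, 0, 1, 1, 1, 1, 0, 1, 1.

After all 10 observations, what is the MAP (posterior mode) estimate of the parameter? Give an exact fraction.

60/73

obs 1: x=1 → posterior Beta(6, 8/5)
obs 2: x=1 → posterior Beta(7, 8/5)
obs 3: x=0 → posterior Beta(7, 13/5)
obs 4: x=1 → posterior Beta(8, 13/5)
obs 5: x=1 → posterior Beta(9, 13/5)
obs 6: x=1 → posterior Beta(10, 13/5)
obs 7: x=1 → posterior Beta(11, 13/5)
obs 8: x=0 → posterior Beta(11, 18/5)
obs 9: x=1 → posterior Beta(12, 18/5)
obs 10: x=1 → posterior Beta(13, 18/5)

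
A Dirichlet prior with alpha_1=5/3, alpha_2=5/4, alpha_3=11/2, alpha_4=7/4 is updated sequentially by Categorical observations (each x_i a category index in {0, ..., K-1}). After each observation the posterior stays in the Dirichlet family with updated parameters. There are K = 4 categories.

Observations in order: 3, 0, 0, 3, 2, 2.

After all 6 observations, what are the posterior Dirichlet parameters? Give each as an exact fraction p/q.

obs 1: x=3 → posterior Dirichlet(5/3, 5/4, 11/2, 11/4)
obs 2: x=0 → posterior Dirichlet(8/3, 5/4, 11/2, 11/4)
obs 3: x=0 → posterior Dirichlet(11/3, 5/4, 11/2, 11/4)
obs 4: x=3 → posterior Dirichlet(11/3, 5/4, 11/2, 15/4)
obs 5: x=2 → posterior Dirichlet(11/3, 5/4, 13/2, 15/4)
obs 6: x=2 → posterior Dirichlet(11/3, 5/4, 15/2, 15/4)

alpha_1=11/3, alpha_2=5/4, alpha_3=15/2, alpha_4=15/4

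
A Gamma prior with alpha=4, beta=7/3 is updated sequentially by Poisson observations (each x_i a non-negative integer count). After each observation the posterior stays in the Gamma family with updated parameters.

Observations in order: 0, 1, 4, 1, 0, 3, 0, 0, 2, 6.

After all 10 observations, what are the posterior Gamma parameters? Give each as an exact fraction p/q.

alpha=21, beta=37/3

obs 1: x=0 → posterior Gamma(4, 10/3)
obs 2: x=1 → posterior Gamma(5, 13/3)
obs 3: x=4 → posterior Gamma(9, 16/3)
obs 4: x=1 → posterior Gamma(10, 19/3)
obs 5: x=0 → posterior Gamma(10, 22/3)
obs 6: x=3 → posterior Gamma(13, 25/3)
obs 7: x=0 → posterior Gamma(13, 28/3)
obs 8: x=0 → posterior Gamma(13, 31/3)
obs 9: x=2 → posterior Gamma(15, 34/3)
obs 10: x=6 → posterior Gamma(21, 37/3)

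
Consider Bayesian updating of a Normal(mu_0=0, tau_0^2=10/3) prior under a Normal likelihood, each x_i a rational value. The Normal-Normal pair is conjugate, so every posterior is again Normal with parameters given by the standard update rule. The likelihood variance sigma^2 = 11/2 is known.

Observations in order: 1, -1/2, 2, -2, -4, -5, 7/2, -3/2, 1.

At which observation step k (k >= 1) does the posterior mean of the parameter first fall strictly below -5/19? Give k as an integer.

obs 1: x=1 → posterior Normal(20/53, 110/53)
obs 2: x=-1/2 → posterior Normal(10/73, 110/73)
obs 3: x=2 → posterior Normal(50/93, 110/93)
obs 4: x=-2 → posterior Normal(10/113, 110/113)
obs 5: x=-4 → posterior Normal(-10/19, 110/133)
obs 6: x=-5 → posterior Normal(-10/9, 110/153)
obs 7: x=7/2 → posterior Normal(-100/173, 110/173)
obs 8: x=-3/2 → posterior Normal(-130/193, 110/193)
obs 9: x=1 → posterior Normal(-110/213, 110/213)

k = 5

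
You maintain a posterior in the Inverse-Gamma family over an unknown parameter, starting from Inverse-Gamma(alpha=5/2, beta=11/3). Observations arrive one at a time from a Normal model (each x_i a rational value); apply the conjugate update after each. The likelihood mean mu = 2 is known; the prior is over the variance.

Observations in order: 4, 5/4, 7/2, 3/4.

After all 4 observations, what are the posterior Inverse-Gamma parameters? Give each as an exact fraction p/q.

obs 1: x=4 → posterior Inverse-Gamma(3, 17/3)
obs 2: x=5/4 → posterior Inverse-Gamma(7/2, 571/96)
obs 3: x=7/2 → posterior Inverse-Gamma(4, 679/96)
obs 4: x=3/4 → posterior Inverse-Gamma(9/2, 377/48)

alpha=9/2, beta=377/48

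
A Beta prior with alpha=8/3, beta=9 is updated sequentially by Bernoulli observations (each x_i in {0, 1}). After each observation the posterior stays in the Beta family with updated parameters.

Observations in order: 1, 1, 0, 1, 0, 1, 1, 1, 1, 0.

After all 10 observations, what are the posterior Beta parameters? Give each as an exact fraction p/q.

obs 1: x=1 → posterior Beta(11/3, 9)
obs 2: x=1 → posterior Beta(14/3, 9)
obs 3: x=0 → posterior Beta(14/3, 10)
obs 4: x=1 → posterior Beta(17/3, 10)
obs 5: x=0 → posterior Beta(17/3, 11)
obs 6: x=1 → posterior Beta(20/3, 11)
obs 7: x=1 → posterior Beta(23/3, 11)
obs 8: x=1 → posterior Beta(26/3, 11)
obs 9: x=1 → posterior Beta(29/3, 11)
obs 10: x=0 → posterior Beta(29/3, 12)

alpha=29/3, beta=12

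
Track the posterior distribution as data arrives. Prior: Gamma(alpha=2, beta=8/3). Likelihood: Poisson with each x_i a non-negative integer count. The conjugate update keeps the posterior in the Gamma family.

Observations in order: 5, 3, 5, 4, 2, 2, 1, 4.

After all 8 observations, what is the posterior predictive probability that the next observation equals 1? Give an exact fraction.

obs 1: x=5 → posterior Gamma(7, 11/3)
obs 2: x=3 → posterior Gamma(10, 14/3)
obs 3: x=5 → posterior Gamma(15, 17/3)
obs 4: x=4 → posterior Gamma(19, 20/3)
obs 5: x=2 → posterior Gamma(21, 23/3)
obs 6: x=2 → posterior Gamma(23, 26/3)
obs 7: x=1 → posterior Gamma(24, 29/3)
obs 8: x=4 → posterior Gamma(28, 32/3)

16725558898897967356151788704486271129485312/85679169100660823467523045837879180908203125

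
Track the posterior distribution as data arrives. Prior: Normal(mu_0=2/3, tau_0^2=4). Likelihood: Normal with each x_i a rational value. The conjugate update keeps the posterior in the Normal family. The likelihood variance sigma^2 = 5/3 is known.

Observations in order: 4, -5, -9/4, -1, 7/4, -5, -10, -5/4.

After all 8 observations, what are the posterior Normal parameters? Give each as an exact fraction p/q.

obs 1: x=4 → posterior Normal(154/51, 20/17)
obs 2: x=-5 → posterior Normal(-26/87, 20/29)
obs 3: x=-9/4 → posterior Normal(-107/123, 20/41)
obs 4: x=-1 → posterior Normal(-143/159, 20/53)
obs 5: x=7/4 → posterior Normal(-16/39, 4/13)
obs 6: x=-5 → posterior Normal(-260/231, 20/77)
obs 7: x=-10 → posterior Normal(-620/267, 20/89)
obs 8: x=-5/4 → posterior Normal(-665/303, 20/101)

mu_0=-665/303, tau_0^2=20/101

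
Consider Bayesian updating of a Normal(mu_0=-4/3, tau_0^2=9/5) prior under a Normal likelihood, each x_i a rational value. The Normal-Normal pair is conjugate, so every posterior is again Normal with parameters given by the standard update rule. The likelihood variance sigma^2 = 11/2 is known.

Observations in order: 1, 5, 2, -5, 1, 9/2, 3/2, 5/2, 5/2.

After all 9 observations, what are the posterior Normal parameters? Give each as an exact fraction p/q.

mu_0=590/651, tau_0^2=99/217

obs 1: x=1 → posterior Normal(-166/219, 99/73)
obs 2: x=5 → posterior Normal(8/21, 99/91)
obs 3: x=2 → posterior Normal(212/327, 99/109)
obs 4: x=-5 → posterior Normal(-58/381, 99/127)
obs 5: x=1 → posterior Normal(-4/435, 99/145)
obs 6: x=9/2 → posterior Normal(239/489, 99/163)
obs 7: x=3/2 → posterior Normal(320/543, 99/181)
obs 8: x=5/2 → posterior Normal(455/597, 99/199)
obs 9: x=5/2 → posterior Normal(590/651, 99/217)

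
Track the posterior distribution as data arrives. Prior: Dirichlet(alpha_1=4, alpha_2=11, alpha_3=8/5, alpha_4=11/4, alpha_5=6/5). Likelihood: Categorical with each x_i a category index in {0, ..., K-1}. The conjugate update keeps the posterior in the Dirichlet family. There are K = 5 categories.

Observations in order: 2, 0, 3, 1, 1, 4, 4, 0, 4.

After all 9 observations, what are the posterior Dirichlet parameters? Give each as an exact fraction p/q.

obs 1: x=2 → posterior Dirichlet(4, 11, 13/5, 11/4, 6/5)
obs 2: x=0 → posterior Dirichlet(5, 11, 13/5, 11/4, 6/5)
obs 3: x=3 → posterior Dirichlet(5, 11, 13/5, 15/4, 6/5)
obs 4: x=1 → posterior Dirichlet(5, 12, 13/5, 15/4, 6/5)
obs 5: x=1 → posterior Dirichlet(5, 13, 13/5, 15/4, 6/5)
obs 6: x=4 → posterior Dirichlet(5, 13, 13/5, 15/4, 11/5)
obs 7: x=4 → posterior Dirichlet(5, 13, 13/5, 15/4, 16/5)
obs 8: x=0 → posterior Dirichlet(6, 13, 13/5, 15/4, 16/5)
obs 9: x=4 → posterior Dirichlet(6, 13, 13/5, 15/4, 21/5)

alpha_1=6, alpha_2=13, alpha_3=13/5, alpha_4=15/4, alpha_5=21/5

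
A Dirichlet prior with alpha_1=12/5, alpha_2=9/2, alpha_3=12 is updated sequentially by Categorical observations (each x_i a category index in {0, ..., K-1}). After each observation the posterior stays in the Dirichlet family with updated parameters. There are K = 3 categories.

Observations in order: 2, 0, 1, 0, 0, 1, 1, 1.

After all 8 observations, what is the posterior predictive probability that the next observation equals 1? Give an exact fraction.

85/269

obs 1: x=2 → posterior Dirichlet(12/5, 9/2, 13)
obs 2: x=0 → posterior Dirichlet(17/5, 9/2, 13)
obs 3: x=1 → posterior Dirichlet(17/5, 11/2, 13)
obs 4: x=0 → posterior Dirichlet(22/5, 11/2, 13)
obs 5: x=0 → posterior Dirichlet(27/5, 11/2, 13)
obs 6: x=1 → posterior Dirichlet(27/5, 13/2, 13)
obs 7: x=1 → posterior Dirichlet(27/5, 15/2, 13)
obs 8: x=1 → posterior Dirichlet(27/5, 17/2, 13)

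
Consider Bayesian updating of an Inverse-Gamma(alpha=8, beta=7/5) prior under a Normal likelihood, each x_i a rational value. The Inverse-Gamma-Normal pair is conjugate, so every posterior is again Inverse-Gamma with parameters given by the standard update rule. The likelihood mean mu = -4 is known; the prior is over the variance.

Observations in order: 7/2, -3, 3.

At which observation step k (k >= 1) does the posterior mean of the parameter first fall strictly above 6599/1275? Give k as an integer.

k = 3

obs 1: x=7/2 → posterior Inverse-Gamma(17/2, 1181/40)
obs 2: x=-3 → posterior Inverse-Gamma(9, 1201/40)
obs 3: x=3 → posterior Inverse-Gamma(19/2, 2181/40)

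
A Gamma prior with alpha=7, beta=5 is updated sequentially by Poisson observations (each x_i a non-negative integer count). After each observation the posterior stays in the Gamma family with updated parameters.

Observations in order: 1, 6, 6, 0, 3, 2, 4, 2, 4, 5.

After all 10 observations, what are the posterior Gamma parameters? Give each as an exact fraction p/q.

obs 1: x=1 → posterior Gamma(8, 6)
obs 2: x=6 → posterior Gamma(14, 7)
obs 3: x=6 → posterior Gamma(20, 8)
obs 4: x=0 → posterior Gamma(20, 9)
obs 5: x=3 → posterior Gamma(23, 10)
obs 6: x=2 → posterior Gamma(25, 11)
obs 7: x=4 → posterior Gamma(29, 12)
obs 8: x=2 → posterior Gamma(31, 13)
obs 9: x=4 → posterior Gamma(35, 14)
obs 10: x=5 → posterior Gamma(40, 15)

alpha=40, beta=15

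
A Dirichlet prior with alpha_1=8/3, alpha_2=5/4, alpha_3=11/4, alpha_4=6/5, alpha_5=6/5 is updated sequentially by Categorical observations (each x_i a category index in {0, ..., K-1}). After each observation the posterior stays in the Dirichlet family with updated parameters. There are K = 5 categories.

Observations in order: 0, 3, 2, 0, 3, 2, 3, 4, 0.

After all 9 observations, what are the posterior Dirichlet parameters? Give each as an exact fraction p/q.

alpha_1=17/3, alpha_2=5/4, alpha_3=19/4, alpha_4=21/5, alpha_5=11/5

obs 1: x=0 → posterior Dirichlet(11/3, 5/4, 11/4, 6/5, 6/5)
obs 2: x=3 → posterior Dirichlet(11/3, 5/4, 11/4, 11/5, 6/5)
obs 3: x=2 → posterior Dirichlet(11/3, 5/4, 15/4, 11/5, 6/5)
obs 4: x=0 → posterior Dirichlet(14/3, 5/4, 15/4, 11/5, 6/5)
obs 5: x=3 → posterior Dirichlet(14/3, 5/4, 15/4, 16/5, 6/5)
obs 6: x=2 → posterior Dirichlet(14/3, 5/4, 19/4, 16/5, 6/5)
obs 7: x=3 → posterior Dirichlet(14/3, 5/4, 19/4, 21/5, 6/5)
obs 8: x=4 → posterior Dirichlet(14/3, 5/4, 19/4, 21/5, 11/5)
obs 9: x=0 → posterior Dirichlet(17/3, 5/4, 19/4, 21/5, 11/5)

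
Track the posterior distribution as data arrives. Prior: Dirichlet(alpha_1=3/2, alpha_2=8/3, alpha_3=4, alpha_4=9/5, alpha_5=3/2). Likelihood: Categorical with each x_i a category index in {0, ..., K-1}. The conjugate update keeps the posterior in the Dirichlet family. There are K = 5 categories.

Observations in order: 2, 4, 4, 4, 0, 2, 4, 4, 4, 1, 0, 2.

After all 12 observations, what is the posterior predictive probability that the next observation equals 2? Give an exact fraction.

obs 1: x=2 → posterior Dirichlet(3/2, 8/3, 5, 9/5, 3/2)
obs 2: x=4 → posterior Dirichlet(3/2, 8/3, 5, 9/5, 5/2)
obs 3: x=4 → posterior Dirichlet(3/2, 8/3, 5, 9/5, 7/2)
obs 4: x=4 → posterior Dirichlet(3/2, 8/3, 5, 9/5, 9/2)
obs 5: x=0 → posterior Dirichlet(5/2, 8/3, 5, 9/5, 9/2)
obs 6: x=2 → posterior Dirichlet(5/2, 8/3, 6, 9/5, 9/2)
obs 7: x=4 → posterior Dirichlet(5/2, 8/3, 6, 9/5, 11/2)
obs 8: x=4 → posterior Dirichlet(5/2, 8/3, 6, 9/5, 13/2)
obs 9: x=4 → posterior Dirichlet(5/2, 8/3, 6, 9/5, 15/2)
obs 10: x=1 → posterior Dirichlet(5/2, 11/3, 6, 9/5, 15/2)
obs 11: x=0 → posterior Dirichlet(7/2, 11/3, 6, 9/5, 15/2)
obs 12: x=2 → posterior Dirichlet(7/2, 11/3, 7, 9/5, 15/2)

105/352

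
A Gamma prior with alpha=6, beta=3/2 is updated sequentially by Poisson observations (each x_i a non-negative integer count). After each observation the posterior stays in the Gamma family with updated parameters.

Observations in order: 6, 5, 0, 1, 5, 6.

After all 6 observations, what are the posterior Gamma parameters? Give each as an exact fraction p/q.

alpha=29, beta=15/2

obs 1: x=6 → posterior Gamma(12, 5/2)
obs 2: x=5 → posterior Gamma(17, 7/2)
obs 3: x=0 → posterior Gamma(17, 9/2)
obs 4: x=1 → posterior Gamma(18, 11/2)
obs 5: x=5 → posterior Gamma(23, 13/2)
obs 6: x=6 → posterior Gamma(29, 15/2)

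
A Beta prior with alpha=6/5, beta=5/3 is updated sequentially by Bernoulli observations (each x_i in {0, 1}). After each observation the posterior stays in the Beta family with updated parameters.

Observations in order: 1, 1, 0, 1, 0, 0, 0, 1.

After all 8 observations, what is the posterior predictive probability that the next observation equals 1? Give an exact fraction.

78/163

obs 1: x=1 → posterior Beta(11/5, 5/3)
obs 2: x=1 → posterior Beta(16/5, 5/3)
obs 3: x=0 → posterior Beta(16/5, 8/3)
obs 4: x=1 → posterior Beta(21/5, 8/3)
obs 5: x=0 → posterior Beta(21/5, 11/3)
obs 6: x=0 → posterior Beta(21/5, 14/3)
obs 7: x=0 → posterior Beta(21/5, 17/3)
obs 8: x=1 → posterior Beta(26/5, 17/3)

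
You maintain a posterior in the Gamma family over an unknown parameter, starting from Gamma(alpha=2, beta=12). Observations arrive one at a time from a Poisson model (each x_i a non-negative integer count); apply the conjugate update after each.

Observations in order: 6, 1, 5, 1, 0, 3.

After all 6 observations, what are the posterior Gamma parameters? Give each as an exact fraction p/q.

obs 1: x=6 → posterior Gamma(8, 13)
obs 2: x=1 → posterior Gamma(9, 14)
obs 3: x=5 → posterior Gamma(14, 15)
obs 4: x=1 → posterior Gamma(15, 16)
obs 5: x=0 → posterior Gamma(15, 17)
obs 6: x=3 → posterior Gamma(18, 18)

alpha=18, beta=18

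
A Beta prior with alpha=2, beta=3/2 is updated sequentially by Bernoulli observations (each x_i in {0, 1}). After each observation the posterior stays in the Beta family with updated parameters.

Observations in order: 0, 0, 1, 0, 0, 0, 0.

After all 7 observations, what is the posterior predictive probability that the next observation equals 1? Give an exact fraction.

2/7

obs 1: x=0 → posterior Beta(2, 5/2)
obs 2: x=0 → posterior Beta(2, 7/2)
obs 3: x=1 → posterior Beta(3, 7/2)
obs 4: x=0 → posterior Beta(3, 9/2)
obs 5: x=0 → posterior Beta(3, 11/2)
obs 6: x=0 → posterior Beta(3, 13/2)
obs 7: x=0 → posterior Beta(3, 15/2)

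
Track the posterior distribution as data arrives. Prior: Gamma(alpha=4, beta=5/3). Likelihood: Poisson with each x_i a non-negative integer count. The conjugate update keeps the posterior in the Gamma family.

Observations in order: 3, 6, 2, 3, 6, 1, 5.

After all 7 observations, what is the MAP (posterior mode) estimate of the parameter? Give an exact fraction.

obs 1: x=3 → posterior Gamma(7, 8/3)
obs 2: x=6 → posterior Gamma(13, 11/3)
obs 3: x=2 → posterior Gamma(15, 14/3)
obs 4: x=3 → posterior Gamma(18, 17/3)
obs 5: x=6 → posterior Gamma(24, 20/3)
obs 6: x=1 → posterior Gamma(25, 23/3)
obs 7: x=5 → posterior Gamma(30, 26/3)

87/26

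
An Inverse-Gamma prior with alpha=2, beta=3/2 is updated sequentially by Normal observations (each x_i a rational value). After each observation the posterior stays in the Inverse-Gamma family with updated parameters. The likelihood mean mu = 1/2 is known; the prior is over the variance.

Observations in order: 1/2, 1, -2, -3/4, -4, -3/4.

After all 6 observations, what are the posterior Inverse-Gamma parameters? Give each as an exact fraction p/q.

obs 1: x=1/2 → posterior Inverse-Gamma(5/2, 3/2)
obs 2: x=1 → posterior Inverse-Gamma(3, 13/8)
obs 3: x=-2 → posterior Inverse-Gamma(7/2, 19/4)
obs 4: x=-3/4 → posterior Inverse-Gamma(4, 177/32)
obs 5: x=-4 → posterior Inverse-Gamma(9/2, 501/32)
obs 6: x=-3/4 → posterior Inverse-Gamma(5, 263/16)

alpha=5, beta=263/16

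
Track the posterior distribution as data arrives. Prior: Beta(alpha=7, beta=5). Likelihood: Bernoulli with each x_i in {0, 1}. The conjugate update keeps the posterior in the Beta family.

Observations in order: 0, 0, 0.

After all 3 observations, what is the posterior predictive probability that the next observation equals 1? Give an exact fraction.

obs 1: x=0 → posterior Beta(7, 6)
obs 2: x=0 → posterior Beta(7, 7)
obs 3: x=0 → posterior Beta(7, 8)

7/15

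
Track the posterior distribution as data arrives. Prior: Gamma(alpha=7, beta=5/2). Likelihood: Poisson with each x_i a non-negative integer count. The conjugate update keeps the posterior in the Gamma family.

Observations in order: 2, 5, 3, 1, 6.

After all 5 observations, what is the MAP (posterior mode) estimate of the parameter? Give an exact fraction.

46/15

obs 1: x=2 → posterior Gamma(9, 7/2)
obs 2: x=5 → posterior Gamma(14, 9/2)
obs 3: x=3 → posterior Gamma(17, 11/2)
obs 4: x=1 → posterior Gamma(18, 13/2)
obs 5: x=6 → posterior Gamma(24, 15/2)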